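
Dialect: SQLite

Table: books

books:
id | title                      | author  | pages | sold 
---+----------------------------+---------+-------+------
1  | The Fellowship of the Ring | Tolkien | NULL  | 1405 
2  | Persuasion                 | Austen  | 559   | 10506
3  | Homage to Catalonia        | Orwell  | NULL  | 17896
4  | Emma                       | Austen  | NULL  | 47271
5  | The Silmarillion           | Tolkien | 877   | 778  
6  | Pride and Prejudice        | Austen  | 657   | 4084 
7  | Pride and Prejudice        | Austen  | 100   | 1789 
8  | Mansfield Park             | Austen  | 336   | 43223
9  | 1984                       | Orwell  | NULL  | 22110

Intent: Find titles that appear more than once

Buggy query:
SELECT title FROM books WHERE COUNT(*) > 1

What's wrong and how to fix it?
Bug: WHERE can't reference COUNT(*); aggregates are computed after WHERE

Fix: Group first, then use HAVING for the count condition

Corrected query:
SELECT title FROM books GROUP BY title HAVING COUNT(*) > 1

Result:
title              
-------------------
Pride and Prejudice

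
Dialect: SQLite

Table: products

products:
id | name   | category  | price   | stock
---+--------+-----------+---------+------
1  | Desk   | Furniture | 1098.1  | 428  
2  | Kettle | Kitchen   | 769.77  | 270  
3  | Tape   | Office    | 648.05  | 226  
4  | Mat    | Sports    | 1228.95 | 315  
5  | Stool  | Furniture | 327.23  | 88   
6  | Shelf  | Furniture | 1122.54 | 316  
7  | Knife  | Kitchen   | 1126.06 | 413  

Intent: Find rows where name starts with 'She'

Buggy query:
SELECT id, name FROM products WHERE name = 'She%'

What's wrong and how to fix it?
Bug: Wildcards only work with LIKE; '=' treats '%' as a literal character

Fix: Use LIKE for wildcard pattern matching

Corrected query:
SELECT id, name FROM products WHERE name LIKE 'She%'

Result:
id | name 
---+------
6  | Shelf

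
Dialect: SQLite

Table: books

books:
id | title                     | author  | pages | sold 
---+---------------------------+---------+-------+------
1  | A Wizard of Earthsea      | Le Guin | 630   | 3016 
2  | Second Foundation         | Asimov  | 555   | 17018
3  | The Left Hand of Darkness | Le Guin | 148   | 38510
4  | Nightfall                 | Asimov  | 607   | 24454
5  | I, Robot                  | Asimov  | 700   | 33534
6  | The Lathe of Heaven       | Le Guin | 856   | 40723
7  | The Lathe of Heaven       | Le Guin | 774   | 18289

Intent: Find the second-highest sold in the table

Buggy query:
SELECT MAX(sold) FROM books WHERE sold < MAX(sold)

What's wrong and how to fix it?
Bug: The inner MAX is an aggregate inside WHERE, which is not allowed

Fix: Compute the overall MAX in a subquery, then take MAX of rows below it

Corrected query:
SELECT MAX(sold) FROM books WHERE sold < (SELECT MAX(sold) FROM books)

Result:
MAX(sold)
---------
38510    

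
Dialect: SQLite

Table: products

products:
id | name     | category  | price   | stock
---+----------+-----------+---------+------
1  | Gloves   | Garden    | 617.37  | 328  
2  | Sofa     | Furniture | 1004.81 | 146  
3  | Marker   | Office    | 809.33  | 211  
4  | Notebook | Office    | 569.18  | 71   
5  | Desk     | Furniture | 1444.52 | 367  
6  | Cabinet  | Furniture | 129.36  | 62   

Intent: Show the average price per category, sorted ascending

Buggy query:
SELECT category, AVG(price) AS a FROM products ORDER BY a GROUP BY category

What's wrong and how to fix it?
Bug: ORDER BY appears before GROUP BY; SQL clause order requires GROUP BY first

Fix: Reorder: SELECT … FROM … GROUP BY … ORDER BY …

Corrected query:
SELECT category, AVG(price) AS a FROM products GROUP BY category ORDER BY a

Result:
category  | a         
----------+-----------
Garden    | 617.37    
Office    | 689.255   
Furniture | 859.563333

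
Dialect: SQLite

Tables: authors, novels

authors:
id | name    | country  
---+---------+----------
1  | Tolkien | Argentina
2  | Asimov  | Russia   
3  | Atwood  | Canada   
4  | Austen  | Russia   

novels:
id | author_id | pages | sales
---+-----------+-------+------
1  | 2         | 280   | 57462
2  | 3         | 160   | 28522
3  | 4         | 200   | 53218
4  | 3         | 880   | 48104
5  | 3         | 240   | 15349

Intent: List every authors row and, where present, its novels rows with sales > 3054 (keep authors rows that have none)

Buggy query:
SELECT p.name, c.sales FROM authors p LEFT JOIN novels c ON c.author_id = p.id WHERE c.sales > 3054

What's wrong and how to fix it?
Bug: A WHERE condition on the right-hand table after LEFT JOIN drops unmatched parents

Fix: Move the right-table condition into the ON clause so unmatched parents are kept

Corrected query:
SELECT p.name, c.sales FROM authors p LEFT JOIN novels c ON c.author_id = p.id AND c.sales > 3054

Result:
name    | sales
--------+------
Tolkien | NULL 
Asimov  | 57462
Atwood  | 15349
Atwood  | 28522
Atwood  | 48104
Austen  | 53218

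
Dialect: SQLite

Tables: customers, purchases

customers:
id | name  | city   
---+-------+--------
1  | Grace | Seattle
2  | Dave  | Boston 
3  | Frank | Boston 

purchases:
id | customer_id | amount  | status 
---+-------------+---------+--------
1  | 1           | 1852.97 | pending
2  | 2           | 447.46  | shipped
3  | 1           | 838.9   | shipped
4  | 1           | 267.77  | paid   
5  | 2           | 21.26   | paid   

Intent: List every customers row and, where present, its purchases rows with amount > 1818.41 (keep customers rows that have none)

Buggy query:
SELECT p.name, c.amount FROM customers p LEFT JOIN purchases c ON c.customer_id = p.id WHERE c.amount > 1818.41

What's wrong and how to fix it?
Bug: A WHERE condition on the right-hand table after LEFT JOIN drops unmatched parents

Fix: Move the right-table condition into the ON clause so unmatched parents are kept

Corrected query:
SELECT p.name, c.amount FROM customers p LEFT JOIN purchases c ON c.customer_id = p.id AND c.amount > 1818.41

Result:
name  | amount 
------+--------
Grace | 1852.97
Dave  | NULL   
Frank | NULL   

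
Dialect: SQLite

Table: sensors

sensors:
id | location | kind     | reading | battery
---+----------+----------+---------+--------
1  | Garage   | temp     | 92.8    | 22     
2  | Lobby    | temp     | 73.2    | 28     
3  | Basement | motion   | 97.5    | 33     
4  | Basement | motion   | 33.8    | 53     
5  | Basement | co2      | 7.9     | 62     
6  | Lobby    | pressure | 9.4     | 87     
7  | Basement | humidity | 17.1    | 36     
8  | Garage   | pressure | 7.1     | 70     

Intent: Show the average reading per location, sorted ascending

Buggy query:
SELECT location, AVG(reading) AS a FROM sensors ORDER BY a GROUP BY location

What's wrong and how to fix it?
Bug: ORDER BY appears before GROUP BY; SQL clause order requires GROUP BY first

Fix: Reorder: SELECT … FROM … GROUP BY … ORDER BY …

Corrected query:
SELECT location, AVG(reading) AS a FROM sensors GROUP BY location ORDER BY a

Result:
location | a     
---------+-------
Basement | 39.075
Lobby    | 41.3  
Garage   | 49.95 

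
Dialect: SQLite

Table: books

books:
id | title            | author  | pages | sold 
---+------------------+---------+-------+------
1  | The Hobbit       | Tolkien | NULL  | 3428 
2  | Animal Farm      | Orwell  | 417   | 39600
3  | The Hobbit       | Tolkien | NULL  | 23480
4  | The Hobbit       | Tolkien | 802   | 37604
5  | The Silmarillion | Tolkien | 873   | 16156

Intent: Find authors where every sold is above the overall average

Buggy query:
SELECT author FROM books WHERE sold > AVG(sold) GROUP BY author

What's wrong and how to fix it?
Bug: WHERE evaluates per row before aggregation, so AVG() is unavailable

Fix: Use a subquery for AVG and a HAVING MIN(...) filter so the condition holds for every row in the group

Corrected query:
SELECT author FROM books GROUP BY author HAVING MIN(sold) > (SELECT AVG(sold) FROM books)

Result:
author
------
Orwell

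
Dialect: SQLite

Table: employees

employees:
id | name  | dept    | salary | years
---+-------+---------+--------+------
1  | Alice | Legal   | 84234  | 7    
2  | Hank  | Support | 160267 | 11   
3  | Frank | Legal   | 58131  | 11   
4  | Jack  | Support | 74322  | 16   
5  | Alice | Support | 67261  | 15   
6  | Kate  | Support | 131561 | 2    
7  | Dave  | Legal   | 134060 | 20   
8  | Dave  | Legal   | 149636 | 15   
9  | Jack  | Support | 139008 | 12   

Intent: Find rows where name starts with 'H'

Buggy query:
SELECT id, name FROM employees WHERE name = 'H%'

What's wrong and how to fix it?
Bug: '=' compares the literal string including the % character; pattern matching needs LIKE

Fix: Replace '=' with LIKE so 'H%' is treated as a pattern

Corrected query:
SELECT id, name FROM employees WHERE name LIKE 'H%'

Result:
id | name
---+-----
2  | Hank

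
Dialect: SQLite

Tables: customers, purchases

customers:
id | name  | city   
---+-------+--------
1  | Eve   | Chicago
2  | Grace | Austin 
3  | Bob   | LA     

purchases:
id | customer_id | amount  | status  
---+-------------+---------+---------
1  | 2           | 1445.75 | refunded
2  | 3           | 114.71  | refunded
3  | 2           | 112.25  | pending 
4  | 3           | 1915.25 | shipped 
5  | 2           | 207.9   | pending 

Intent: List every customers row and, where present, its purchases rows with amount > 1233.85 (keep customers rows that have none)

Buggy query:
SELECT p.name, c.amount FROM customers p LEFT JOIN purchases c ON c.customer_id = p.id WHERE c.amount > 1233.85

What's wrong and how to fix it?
Bug: A WHERE condition on the right-hand table after LEFT JOIN drops unmatched parents

Fix: Put 'c.amount > 1233.85' in the JOIN's ON clause instead of WHERE

Corrected query:
SELECT p.name, c.amount FROM customers p LEFT JOIN purchases c ON c.customer_id = p.id AND c.amount > 1233.85

Result:
name  | amount 
------+--------
Eve   | NULL   
Grace | 1445.75
Bob   | 1915.25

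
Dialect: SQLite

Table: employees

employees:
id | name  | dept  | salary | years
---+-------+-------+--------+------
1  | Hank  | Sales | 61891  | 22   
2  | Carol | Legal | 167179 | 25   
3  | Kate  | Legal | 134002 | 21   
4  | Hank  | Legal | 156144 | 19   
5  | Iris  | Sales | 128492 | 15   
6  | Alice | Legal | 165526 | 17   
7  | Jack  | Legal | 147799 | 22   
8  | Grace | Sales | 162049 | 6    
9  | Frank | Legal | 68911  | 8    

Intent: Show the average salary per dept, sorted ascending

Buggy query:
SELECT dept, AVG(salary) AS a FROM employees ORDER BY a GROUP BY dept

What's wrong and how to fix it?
Bug: GROUP BY must precede ORDER BY

Fix: Reorder: SELECT … FROM … GROUP BY … ORDER BY …

Corrected query:
SELECT dept, AVG(salary) AS a FROM employees GROUP BY dept ORDER BY a

Result:
dept  | a            
------+--------------
Sales | 117477.333333
Legal | 139926.833333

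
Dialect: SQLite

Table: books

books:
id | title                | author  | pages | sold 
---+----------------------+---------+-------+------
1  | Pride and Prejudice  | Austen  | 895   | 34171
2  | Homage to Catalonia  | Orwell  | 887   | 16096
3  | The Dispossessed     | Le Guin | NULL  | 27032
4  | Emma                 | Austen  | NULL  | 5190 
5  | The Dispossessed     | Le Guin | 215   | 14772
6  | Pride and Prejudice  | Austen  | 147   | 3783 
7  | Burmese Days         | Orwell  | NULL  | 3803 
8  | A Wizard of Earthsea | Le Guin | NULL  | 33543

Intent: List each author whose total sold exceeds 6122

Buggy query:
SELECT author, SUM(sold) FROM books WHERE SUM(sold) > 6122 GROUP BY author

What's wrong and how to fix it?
Bug: SUM(sold) is an aggregate, but WHERE filters rows before aggregation

Fix: Use HAVING (which filters groups after aggregation) instead of WHERE

Corrected query:
SELECT author, SUM(sold) FROM books GROUP BY author HAVING SUM(sold) > 6122

Result:
author  | SUM(sold)
--------+----------
Austen  | 43144    
Le Guin | 75347    
Orwell  | 19899    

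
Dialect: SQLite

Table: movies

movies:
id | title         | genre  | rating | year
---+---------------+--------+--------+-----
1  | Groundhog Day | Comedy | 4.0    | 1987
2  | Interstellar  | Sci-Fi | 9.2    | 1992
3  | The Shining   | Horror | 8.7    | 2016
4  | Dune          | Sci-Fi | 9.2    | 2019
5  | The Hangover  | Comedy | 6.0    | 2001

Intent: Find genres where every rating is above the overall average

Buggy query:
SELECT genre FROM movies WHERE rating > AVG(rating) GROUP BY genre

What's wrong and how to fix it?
Bug: WHERE evaluates per row before aggregation, so AVG() is unavailable

Fix: Compute the overall average in a scalar subquery and compare each group's MIN against it in HAVING

Corrected query:
SELECT genre FROM movies GROUP BY genre HAVING MIN(rating) > (SELECT AVG(rating) FROM movies)

Result:
genre 
------
Horror
Sci-Fi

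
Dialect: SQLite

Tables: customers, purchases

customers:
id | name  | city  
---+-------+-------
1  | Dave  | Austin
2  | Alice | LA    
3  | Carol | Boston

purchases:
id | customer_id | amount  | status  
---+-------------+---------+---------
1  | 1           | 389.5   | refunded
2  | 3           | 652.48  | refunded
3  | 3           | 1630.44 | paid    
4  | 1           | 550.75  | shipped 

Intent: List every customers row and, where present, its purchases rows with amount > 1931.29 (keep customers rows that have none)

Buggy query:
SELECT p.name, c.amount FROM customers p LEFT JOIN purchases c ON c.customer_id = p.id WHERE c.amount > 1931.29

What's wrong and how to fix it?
Bug: A WHERE condition on the right-hand table after LEFT JOIN drops unmatched parents

Fix: Put 'c.amount > 1931.29' in the JOIN's ON clause instead of WHERE

Corrected query:
SELECT p.name, c.amount FROM customers p LEFT JOIN purchases c ON c.customer_id = p.id AND c.amount > 1931.29

Result:
name  | amount
------+-------
Dave  | NULL  
Alice | NULL  
Carol | NULL  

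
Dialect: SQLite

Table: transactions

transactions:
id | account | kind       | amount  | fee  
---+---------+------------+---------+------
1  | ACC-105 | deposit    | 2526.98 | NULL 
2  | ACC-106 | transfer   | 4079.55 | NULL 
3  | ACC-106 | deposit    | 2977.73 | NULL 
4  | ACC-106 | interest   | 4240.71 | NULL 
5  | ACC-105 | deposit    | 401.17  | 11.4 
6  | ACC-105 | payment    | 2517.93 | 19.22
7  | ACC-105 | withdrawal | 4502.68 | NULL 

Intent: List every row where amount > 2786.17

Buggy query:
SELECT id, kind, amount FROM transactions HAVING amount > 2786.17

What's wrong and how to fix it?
Bug: HAVING filters the output of aggregation, but this query has no GROUP BY and no aggregate functions, so SQLite rejects it (HAVING clause on a non-aggregate query); the condition here is per row

Fix: Replace HAVING with WHERE since the condition applies to individual rows

Corrected query:
SELECT id, kind, amount FROM transactions WHERE amount > 2786.17

Result:
id | kind       | amount 
---+------------+--------
2  | transfer   | 4079.55
3  | deposit    | 2977.73
4  | interest   | 4240.71
7  | withdrawal | 4502.68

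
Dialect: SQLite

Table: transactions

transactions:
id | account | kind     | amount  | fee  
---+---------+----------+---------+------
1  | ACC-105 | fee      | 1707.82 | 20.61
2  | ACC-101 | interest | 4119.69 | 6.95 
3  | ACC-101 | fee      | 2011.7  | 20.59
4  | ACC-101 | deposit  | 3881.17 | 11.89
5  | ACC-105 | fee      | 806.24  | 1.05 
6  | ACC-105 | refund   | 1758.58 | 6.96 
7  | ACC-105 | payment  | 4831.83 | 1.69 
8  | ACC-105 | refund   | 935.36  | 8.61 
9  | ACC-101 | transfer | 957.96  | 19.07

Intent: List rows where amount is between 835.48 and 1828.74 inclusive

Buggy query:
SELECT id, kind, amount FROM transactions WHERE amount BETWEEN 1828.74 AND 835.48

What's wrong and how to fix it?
Bug: BETWEEN expects the lower bound first; with 1828.74 AND 835.48 the range is empty

Fix: Swap the bounds so the smaller value comes first

Corrected query:
SELECT id, kind, amount FROM transactions WHERE amount BETWEEN 835.48 AND 1828.74

Result:
id | kind     | amount 
---+----------+--------
1  | fee      | 1707.82
6  | refund   | 1758.58
8  | refund   | 935.36 
9  | transfer | 957.96 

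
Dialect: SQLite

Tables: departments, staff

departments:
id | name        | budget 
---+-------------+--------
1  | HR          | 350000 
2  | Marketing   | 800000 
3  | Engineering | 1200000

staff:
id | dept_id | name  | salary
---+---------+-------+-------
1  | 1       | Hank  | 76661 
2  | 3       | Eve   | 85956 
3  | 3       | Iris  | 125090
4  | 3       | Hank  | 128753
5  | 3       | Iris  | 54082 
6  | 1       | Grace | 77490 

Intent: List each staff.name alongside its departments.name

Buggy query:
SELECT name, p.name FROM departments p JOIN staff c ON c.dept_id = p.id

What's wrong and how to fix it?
Bug: Both tables have a 'name' column; the unqualified reference is ambiguous

Fix: Qualify the column with its table alias (c.name)

Corrected query:
SELECT c.name, p.name FROM departments p JOIN staff c ON c.dept_id = p.id

Result:
name  | name       
------+------------
Hank  | HR         
Eve   | Engineering
Iris  | Engineering
Hank  | Engineering
Iris  | Engineering
Grace | HR         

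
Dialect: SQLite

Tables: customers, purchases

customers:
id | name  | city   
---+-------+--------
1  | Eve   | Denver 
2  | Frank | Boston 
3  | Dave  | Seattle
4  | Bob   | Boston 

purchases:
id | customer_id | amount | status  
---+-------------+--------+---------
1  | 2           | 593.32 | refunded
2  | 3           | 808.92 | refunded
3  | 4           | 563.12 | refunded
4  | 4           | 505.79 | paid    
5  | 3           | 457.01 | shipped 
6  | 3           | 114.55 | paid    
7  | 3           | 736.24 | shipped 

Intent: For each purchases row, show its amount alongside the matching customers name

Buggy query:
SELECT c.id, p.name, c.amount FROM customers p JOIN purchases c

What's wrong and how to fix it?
Bug: JOIN with no ON clause produces a cartesian product; every purchases row pairs with every customers row

Fix: Add ON c.customer_id = p.id to the JOIN

Corrected query:
SELECT c.id, p.name, c.amount FROM customers p JOIN purchases c ON c.customer_id = p.id

Result:
id | name  | amount
---+-------+-------
1  | Frank | 593.32
2  | Dave  | 808.92
3  | Bob   | 563.12
4  | Bob   | 505.79
5  | Dave  | 457.01
6  | Dave  | 114.55
7  | Dave  | 736.24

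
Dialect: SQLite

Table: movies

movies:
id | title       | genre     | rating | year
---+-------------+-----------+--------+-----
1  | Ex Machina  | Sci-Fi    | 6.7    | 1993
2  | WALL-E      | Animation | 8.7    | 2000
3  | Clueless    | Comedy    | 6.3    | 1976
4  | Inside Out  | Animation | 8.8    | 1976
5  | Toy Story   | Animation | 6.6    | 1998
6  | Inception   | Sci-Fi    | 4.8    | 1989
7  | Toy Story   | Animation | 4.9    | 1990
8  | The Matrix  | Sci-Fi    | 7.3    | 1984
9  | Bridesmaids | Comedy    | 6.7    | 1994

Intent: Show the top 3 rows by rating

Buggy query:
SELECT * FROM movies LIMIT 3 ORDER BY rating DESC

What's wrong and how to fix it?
Bug: LIMIT must come after ORDER BY

Fix: Swap the clauses: ORDER BY first, then LIMIT

Corrected query:
SELECT * FROM movies ORDER BY rating DESC LIMIT 3

Result:
id | title      | genre     | rating | year
---+------------+-----------+--------+-----
4  | Inside Out | Animation | 8.8    | 1976
2  | WALL-E     | Animation | 8.7    | 2000
8  | The Matrix | Sci-Fi    | 7.3    | 1984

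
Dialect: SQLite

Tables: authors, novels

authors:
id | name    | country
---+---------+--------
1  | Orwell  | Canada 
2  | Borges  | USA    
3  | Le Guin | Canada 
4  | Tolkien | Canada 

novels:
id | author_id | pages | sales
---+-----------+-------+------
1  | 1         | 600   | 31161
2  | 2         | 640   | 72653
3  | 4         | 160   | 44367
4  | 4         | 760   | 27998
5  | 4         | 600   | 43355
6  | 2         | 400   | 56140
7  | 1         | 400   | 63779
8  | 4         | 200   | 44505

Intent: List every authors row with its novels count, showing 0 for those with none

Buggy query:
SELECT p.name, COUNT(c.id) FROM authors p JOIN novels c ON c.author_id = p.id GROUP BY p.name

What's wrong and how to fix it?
Bug: An inner join excludes parents with zero children

Fix: Use LEFT JOIN so parents without children still appear (COUNT(c.id) gives 0)

Corrected query:
SELECT p.name, COUNT(c.id) FROM authors p LEFT JOIN novels c ON c.author_id = p.id GROUP BY p.name

Result:
name    | COUNT(c.id)
--------+------------
Borges  | 2          
Le Guin | 0          
Orwell  | 2          
Tolkien | 4          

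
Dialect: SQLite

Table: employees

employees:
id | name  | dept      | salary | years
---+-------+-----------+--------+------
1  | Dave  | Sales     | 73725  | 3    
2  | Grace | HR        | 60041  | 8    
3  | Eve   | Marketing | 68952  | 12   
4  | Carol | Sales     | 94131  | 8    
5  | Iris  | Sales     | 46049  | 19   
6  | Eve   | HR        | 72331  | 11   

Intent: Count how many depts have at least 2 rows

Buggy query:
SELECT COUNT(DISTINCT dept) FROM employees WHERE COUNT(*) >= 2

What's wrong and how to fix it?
Bug: WHERE filters individual rows, not groups, so a group-level COUNT is invalid there

Fix: Group first with HAVING COUNT(*) >= 2, then COUNT the resulting groups

Corrected query:
SELECT COUNT(*) FROM (SELECT dept FROM employees GROUP BY dept HAVING COUNT(*) >= 2)

Result:
COUNT(*)
--------
2       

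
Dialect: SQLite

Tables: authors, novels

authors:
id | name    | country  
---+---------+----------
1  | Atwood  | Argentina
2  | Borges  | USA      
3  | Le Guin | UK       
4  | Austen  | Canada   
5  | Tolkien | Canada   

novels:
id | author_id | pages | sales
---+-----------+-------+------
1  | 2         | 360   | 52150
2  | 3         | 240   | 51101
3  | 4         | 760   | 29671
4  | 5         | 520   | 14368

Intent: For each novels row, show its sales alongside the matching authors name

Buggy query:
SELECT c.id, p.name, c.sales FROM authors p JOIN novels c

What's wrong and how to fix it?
Bug: JOIN with no ON clause produces a cartesian product; every novels row pairs with every authors row

Fix: Specify the join condition linking the foreign key to the parent id

Corrected query:
SELECT c.id, p.name, c.sales FROM authors p JOIN novels c ON c.author_id = p.id

Result:
id | name    | sales
---+---------+------
1  | Borges  | 52150
2  | Le Guin | 51101
3  | Austen  | 29671
4  | Tolkien | 14368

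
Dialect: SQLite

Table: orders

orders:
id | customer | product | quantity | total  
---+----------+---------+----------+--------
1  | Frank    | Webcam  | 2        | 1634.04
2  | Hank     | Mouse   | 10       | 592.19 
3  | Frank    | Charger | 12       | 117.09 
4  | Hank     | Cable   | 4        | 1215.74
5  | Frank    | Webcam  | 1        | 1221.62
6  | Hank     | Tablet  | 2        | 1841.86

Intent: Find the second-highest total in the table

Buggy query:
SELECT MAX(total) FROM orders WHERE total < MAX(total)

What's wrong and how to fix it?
Bug: The inner MAX is an aggregate inside WHERE, which is not allowed

Fix: Compute the overall MAX in a subquery, then take MAX of rows below it

Corrected query:
SELECT MAX(total) FROM orders WHERE total < (SELECT MAX(total) FROM orders)

Result:
MAX(total)
----------
1634.04   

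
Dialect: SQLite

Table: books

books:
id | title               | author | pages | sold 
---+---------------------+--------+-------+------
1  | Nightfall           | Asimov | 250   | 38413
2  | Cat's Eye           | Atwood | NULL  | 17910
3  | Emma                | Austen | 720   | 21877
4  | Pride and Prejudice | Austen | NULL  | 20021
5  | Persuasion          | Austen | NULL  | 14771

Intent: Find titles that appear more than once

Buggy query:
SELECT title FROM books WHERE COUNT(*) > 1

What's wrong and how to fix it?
Bug: WHERE can't reference COUNT(*); aggregates are computed after WHERE

Fix: GROUP BY title, then filter groups with HAVING COUNT(*) > 1

Corrected query:
SELECT title FROM books GROUP BY title HAVING COUNT(*) > 1

Result:
(no rows)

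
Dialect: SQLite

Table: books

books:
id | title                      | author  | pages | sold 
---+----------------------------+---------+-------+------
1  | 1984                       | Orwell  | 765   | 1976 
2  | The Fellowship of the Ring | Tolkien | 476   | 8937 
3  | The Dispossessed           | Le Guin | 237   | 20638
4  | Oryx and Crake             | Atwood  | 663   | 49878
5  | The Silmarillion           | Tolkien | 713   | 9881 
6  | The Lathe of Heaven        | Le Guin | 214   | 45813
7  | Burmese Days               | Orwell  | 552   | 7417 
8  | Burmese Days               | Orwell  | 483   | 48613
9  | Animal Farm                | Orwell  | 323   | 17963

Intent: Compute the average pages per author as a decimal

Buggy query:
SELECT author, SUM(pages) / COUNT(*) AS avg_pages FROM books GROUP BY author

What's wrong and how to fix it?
Bug: SUM(pages) and COUNT(*) are both integers; the division truncates the fractional part

Fix: Multiply by 1.0 (or CAST to REAL) to force floating-point division

Corrected query:
SELECT author, SUM(pages) * 1.0 / COUNT(*) AS avg_pages FROM books GROUP BY author

Result:
author  | avg_pages
--------+----------
Atwood  | 663      
Le Guin | 225.5    
Orwell  | 530.75   
Tolkien | 594.5    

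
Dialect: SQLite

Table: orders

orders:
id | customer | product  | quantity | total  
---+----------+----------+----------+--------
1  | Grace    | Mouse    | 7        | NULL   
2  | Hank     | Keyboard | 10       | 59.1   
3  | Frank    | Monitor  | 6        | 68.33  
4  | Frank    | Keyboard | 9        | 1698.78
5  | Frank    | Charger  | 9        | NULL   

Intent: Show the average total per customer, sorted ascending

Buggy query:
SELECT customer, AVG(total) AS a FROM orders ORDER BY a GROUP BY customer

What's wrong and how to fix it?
Bug: GROUP BY must precede ORDER BY

Fix: Move ORDER BY to the end, after GROUP BY

Corrected query:
SELECT customer, AVG(total) AS a FROM orders GROUP BY customer ORDER BY a

Result:
customer | a      
---------+--------
Grace    | NULL   
Hank     | 59.1   
Frank    | 883.555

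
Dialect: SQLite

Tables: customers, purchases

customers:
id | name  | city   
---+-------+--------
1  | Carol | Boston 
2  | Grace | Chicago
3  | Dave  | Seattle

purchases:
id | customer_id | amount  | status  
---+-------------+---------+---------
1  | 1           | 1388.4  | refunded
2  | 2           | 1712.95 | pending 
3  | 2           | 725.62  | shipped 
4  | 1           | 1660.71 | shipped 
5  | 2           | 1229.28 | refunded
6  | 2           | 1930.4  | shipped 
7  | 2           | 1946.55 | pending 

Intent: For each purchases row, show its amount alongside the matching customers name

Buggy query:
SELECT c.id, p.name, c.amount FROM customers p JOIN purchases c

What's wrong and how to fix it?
Bug: Missing join condition: each purchases row is matched to all customers rows instead of just its own

Fix: Add ON c.customer_id = p.id to the JOIN

Corrected query:
SELECT c.id, p.name, c.amount FROM customers p JOIN purchases c ON c.customer_id = p.id

Result:
id | name  | amount 
---+-------+--------
1  | Carol | 1388.4 
2  | Grace | 1712.95
3  | Grace | 725.62 
4  | Carol | 1660.71
5  | Grace | 1229.28
6  | Grace | 1930.4 
7  | Grace | 1946.55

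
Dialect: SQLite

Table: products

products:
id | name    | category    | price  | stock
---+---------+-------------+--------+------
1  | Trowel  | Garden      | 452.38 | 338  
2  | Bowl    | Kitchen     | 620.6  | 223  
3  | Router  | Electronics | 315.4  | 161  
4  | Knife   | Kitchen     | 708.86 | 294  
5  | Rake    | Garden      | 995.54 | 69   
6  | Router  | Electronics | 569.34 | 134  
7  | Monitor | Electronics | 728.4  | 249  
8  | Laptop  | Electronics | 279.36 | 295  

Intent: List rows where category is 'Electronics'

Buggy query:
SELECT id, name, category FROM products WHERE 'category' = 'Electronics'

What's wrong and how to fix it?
Bug: Single quotes denote string literals in SQL; the column name is being compared as a constant string

Fix: Reference the column as category without single quotes

Corrected query:
SELECT id, name, category FROM products WHERE category = 'Electronics'

Result:
id | name    | category   
---+---------+------------
3  | Router  | Electronics
6  | Router  | Electronics
7  | Monitor | Electronics
8  | Laptop  | Electronics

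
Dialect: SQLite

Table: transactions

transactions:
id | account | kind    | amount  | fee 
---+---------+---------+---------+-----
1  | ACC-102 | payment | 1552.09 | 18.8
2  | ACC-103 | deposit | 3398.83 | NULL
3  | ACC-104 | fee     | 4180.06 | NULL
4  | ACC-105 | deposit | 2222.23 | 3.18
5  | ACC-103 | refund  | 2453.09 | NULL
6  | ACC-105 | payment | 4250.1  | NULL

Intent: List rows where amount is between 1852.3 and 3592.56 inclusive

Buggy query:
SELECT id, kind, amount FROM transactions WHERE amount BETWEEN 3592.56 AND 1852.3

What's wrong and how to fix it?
Bug: BETWEEN expects the lower bound first; with 3592.56 AND 1852.3 the range is empty

Fix: Write BETWEEN 1852.3 AND 3592.56

Corrected query:
SELECT id, kind, amount FROM transactions WHERE amount BETWEEN 1852.3 AND 3592.56

Result:
id | kind    | amount 
---+---------+--------
2  | deposit | 3398.83
4  | deposit | 2222.23
5  | refund  | 2453.09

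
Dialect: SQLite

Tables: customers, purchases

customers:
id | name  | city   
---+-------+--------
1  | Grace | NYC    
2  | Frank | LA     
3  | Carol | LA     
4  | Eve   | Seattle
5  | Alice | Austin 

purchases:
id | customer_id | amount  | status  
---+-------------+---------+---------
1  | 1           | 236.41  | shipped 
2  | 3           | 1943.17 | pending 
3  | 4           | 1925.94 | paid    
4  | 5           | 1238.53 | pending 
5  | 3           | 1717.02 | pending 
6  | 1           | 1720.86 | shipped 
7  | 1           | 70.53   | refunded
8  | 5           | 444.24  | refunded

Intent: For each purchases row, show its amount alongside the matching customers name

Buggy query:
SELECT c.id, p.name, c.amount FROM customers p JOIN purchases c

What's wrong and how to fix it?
Bug: Missing join condition: each purchases row is matched to all customers rows instead of just its own

Fix: Add ON c.customer_id = p.id to the JOIN

Corrected query:
SELECT c.id, p.name, c.amount FROM customers p JOIN purchases c ON c.customer_id = p.id

Result:
id | name  | amount 
---+-------+--------
1  | Grace | 236.41 
2  | Carol | 1943.17
3  | Eve   | 1925.94
4  | Alice | 1238.53
5  | Carol | 1717.02
6  | Grace | 1720.86
7  | Grace | 70.53  
8  | Alice | 444.24 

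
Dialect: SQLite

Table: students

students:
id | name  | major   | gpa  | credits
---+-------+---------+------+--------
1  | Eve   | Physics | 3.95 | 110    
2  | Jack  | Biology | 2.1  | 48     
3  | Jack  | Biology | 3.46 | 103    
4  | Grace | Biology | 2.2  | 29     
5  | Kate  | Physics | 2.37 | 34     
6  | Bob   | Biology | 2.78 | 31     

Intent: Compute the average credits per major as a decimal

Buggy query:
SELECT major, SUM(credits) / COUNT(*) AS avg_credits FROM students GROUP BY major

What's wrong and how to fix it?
Bug: Both operands are integers, so '/' performs integer division and truncates

Fix: Cast one side to REAL so the division keeps the fractional part

Corrected query:
SELECT major, SUM(credits) * 1.0 / COUNT(*) AS avg_credits FROM students GROUP BY major

Result:
major   | avg_credits
--------+------------
Biology | 52.75      
Physics | 72         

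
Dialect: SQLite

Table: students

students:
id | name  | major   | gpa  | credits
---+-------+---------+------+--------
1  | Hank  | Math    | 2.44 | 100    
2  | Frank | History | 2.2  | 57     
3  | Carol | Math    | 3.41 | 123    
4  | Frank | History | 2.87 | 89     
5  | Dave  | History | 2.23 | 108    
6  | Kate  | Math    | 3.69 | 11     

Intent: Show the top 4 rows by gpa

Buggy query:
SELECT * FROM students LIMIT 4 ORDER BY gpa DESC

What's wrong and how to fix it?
Bug: LIMIT must come after ORDER BY

Fix: Swap the clauses: ORDER BY first, then LIMIT

Corrected query:
SELECT * FROM students ORDER BY gpa DESC LIMIT 4

Result:
id | name  | major   | gpa  | credits
---+-------+---------+------+--------
6  | Kate  | Math    | 3.69 | 11     
3  | Carol | Math    | 3.41 | 123    
4  | Frank | History | 2.87 | 89     
1  | Hank  | Math    | 2.44 | 100    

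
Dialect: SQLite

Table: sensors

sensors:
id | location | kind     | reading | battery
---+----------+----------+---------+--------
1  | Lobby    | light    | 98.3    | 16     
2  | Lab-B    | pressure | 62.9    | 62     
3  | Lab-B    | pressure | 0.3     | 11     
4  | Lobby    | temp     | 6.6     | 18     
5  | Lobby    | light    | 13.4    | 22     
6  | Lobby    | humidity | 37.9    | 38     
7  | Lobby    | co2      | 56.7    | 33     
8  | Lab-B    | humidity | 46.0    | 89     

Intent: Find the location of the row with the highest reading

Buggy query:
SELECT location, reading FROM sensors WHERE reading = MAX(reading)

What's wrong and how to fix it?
Bug: WHERE is evaluated per row; an aggregate over the whole table isn't defined there

Fix: Use a subquery: WHERE reading = (SELECT MAX(reading) FROM sensors)

Corrected query:
SELECT location, reading FROM sensors WHERE reading = (SELECT MAX(reading) FROM sensors)

Result:
location | reading
---------+--------
Lobby    | 98.3   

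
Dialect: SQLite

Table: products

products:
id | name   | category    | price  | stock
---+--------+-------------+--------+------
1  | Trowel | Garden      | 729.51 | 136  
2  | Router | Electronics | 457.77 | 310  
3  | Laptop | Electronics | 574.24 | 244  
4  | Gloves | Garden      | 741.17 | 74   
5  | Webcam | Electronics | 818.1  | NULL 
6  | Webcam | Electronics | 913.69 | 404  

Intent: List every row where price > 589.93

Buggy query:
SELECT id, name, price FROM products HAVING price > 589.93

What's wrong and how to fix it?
Bug: This is a non-aggregate query (no GROUP BY, no aggregates), so in SQLite the HAVING clause is invalid here; a row-level condition belongs in WHERE

Fix: Use WHERE for row-level filtering

Corrected query:
SELECT id, name, price FROM products WHERE price > 589.93

Result:
id | name   | price 
---+--------+-------
1  | Trowel | 729.51
4  | Gloves | 741.17
5  | Webcam | 818.1 
6  | Webcam | 913.69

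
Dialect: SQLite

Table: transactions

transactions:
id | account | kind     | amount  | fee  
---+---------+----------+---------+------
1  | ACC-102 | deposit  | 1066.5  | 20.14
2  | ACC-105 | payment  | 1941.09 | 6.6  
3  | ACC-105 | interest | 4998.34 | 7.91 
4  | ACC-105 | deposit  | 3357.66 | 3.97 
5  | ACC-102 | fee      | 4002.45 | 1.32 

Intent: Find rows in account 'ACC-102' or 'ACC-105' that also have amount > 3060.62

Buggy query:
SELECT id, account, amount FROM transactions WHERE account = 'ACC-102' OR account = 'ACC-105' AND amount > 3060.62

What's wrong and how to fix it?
Bug: AND binds tighter than OR, so this parses as account = 'ACC-102' OR (account = 'ACC-105' AND amount > 3060.62)

Fix: Group the OR with parentheses (or use IN), then AND the threshold

Corrected query:
SELECT id, account, amount FROM transactions WHERE (account = 'ACC-102' OR account = 'ACC-105') AND amount > 3060.62

Result:
id | account | amount 
---+---------+--------
3  | ACC-105 | 4998.34
4  | ACC-105 | 3357.66
5  | ACC-102 | 4002.45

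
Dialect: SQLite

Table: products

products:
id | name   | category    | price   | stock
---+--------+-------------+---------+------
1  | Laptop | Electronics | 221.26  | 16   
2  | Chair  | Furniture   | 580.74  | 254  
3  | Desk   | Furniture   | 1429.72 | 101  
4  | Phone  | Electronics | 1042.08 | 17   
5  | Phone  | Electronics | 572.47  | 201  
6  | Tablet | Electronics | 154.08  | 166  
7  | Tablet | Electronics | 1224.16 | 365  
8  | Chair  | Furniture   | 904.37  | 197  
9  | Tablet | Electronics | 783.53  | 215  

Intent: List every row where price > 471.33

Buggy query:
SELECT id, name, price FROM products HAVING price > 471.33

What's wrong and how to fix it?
Bug: This is a non-aggregate query (no GROUP BY, no aggregates), so in SQLite the HAVING clause is invalid here; a row-level condition belongs in WHERE

Fix: Use WHERE for row-level filtering

Corrected query:
SELECT id, name, price FROM products WHERE price > 471.33

Result:
id | name   | price  
---+--------+--------
2  | Chair  | 580.74 
3  | Desk   | 1429.72
4  | Phone  | 1042.08
5  | Phone  | 572.47 
7  | Tablet | 1224.16
8  | Chair  | 904.37 
9  | Tablet | 783.53 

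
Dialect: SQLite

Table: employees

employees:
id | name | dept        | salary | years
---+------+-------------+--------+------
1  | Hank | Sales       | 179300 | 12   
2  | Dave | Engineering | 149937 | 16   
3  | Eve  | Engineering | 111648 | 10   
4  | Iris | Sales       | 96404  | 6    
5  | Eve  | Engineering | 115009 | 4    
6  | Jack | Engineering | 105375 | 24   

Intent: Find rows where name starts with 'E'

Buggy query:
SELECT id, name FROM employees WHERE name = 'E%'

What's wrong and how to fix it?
Bug: Wildcards only work with LIKE; '=' treats '%' as a literal character

Fix: Use LIKE for wildcard pattern matching

Corrected query:
SELECT id, name FROM employees WHERE name LIKE 'E%'

Result:
id | name
---+-----
3  | Eve 
5  | Eve 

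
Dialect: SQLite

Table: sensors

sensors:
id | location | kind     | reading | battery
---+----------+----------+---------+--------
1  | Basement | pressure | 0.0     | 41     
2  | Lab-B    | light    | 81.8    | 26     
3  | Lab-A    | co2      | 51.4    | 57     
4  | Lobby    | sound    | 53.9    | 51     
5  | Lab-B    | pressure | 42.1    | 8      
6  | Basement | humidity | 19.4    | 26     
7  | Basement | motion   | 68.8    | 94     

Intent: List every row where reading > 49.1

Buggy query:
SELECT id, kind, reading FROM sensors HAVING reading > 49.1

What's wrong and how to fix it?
Bug: This is a non-aggregate query (no GROUP BY, no aggregates), so in SQLite the HAVING clause is invalid here; a row-level condition belongs in WHERE

Fix: Use WHERE for row-level filtering

Corrected query:
SELECT id, kind, reading FROM sensors WHERE reading > 49.1

Result:
id | kind   | reading
---+--------+--------
2  | light  | 81.8   
3  | co2    | 51.4   
4  | sound  | 53.9   
7  | motion | 68.8   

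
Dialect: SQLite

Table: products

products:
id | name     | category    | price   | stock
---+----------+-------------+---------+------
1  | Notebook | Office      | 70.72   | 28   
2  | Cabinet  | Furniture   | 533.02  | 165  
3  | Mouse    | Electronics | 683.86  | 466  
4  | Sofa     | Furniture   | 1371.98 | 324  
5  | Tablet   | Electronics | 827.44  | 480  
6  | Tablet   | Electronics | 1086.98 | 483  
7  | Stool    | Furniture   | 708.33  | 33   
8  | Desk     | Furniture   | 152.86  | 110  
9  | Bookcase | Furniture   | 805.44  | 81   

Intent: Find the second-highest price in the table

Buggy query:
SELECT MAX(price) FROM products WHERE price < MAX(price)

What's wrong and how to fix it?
Bug: The inner MAX is an aggregate inside WHERE, which is not allowed

Fix: Put the inner MAX in a scalar subquery

Corrected query:
SELECT MAX(price) FROM products WHERE price < (SELECT MAX(price) FROM products)

Result:
MAX(price)
----------
1086.98   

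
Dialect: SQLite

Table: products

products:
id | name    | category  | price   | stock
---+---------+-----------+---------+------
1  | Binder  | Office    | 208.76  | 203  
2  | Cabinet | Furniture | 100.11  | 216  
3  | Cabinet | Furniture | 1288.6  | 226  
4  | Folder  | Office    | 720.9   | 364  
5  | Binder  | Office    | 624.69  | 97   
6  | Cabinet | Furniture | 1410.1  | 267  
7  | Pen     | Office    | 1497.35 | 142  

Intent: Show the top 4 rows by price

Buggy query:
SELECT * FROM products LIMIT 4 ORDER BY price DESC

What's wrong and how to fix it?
Bug: ORDER BY cannot follow LIMIT; LIMIT is the final clause

Fix: Swap the clauses: ORDER BY first, then LIMIT

Corrected query:
SELECT * FROM products ORDER BY price DESC LIMIT 4

Result:
id | name    | category  | price   | stock
---+---------+-----------+---------+------
7  | Pen     | Office    | 1497.35 | 142  
6  | Cabinet | Furniture | 1410.1  | 267  
3  | Cabinet | Furniture | 1288.6  | 226  
4  | Folder  | Office    | 720.9   | 364  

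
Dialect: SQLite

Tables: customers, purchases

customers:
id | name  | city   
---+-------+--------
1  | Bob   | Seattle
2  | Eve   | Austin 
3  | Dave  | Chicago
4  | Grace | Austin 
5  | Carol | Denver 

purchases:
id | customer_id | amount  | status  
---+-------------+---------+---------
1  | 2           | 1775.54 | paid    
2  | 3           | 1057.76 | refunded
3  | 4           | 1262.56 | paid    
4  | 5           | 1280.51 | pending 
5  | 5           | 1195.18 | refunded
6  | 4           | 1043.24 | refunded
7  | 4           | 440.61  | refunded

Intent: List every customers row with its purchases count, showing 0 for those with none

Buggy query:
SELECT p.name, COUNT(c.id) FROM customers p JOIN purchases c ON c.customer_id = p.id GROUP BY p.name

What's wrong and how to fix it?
Bug: INNER JOIN drops customers rows that have no matching purchases rows

Fix: Use LEFT JOIN so parents without children still appear (COUNT(c.id) gives 0)

Corrected query:
SELECT p.name, COUNT(c.id) FROM customers p LEFT JOIN purchases c ON c.customer_id = p.id GROUP BY p.name

Result:
name  | COUNT(c.id)
------+------------
Bob   | 0          
Carol | 2          
Dave  | 1          
Eve   | 1          
Grace | 3          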